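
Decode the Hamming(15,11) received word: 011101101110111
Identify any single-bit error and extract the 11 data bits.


Syndrome = 0: no error detected

Data: 10111110111 (no errors)


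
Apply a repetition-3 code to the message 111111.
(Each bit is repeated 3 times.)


Each bit -> 3 copies

111111111111111111


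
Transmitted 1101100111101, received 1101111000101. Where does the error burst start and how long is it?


XOR: 0000011111000

Burst at position 5, length 5


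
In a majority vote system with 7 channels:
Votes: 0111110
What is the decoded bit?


Ones: 5 out of 7
Threshold: 4

1 (5/7 voted 1)


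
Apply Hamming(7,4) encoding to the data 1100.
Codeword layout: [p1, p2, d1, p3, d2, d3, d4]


Parity bits: p1=0, p2=1, p3=1

0111100


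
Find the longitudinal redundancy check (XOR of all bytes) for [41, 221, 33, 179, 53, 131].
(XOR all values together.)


XOR chain: 41 ^ 221 ^ 33 ^ 179 ^ 53 ^ 131 = 208

208


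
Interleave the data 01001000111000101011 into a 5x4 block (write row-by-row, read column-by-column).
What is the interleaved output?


Matrix:
  0100
  1000
  1110
  0010
  1011
Read columns: 01101101000011100001

01101101000011100001


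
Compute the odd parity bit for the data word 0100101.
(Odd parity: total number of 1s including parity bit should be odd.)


Number of 1s in data: 3
Parity bit: 0

0


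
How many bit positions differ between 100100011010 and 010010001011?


XOR: 110110010001
Count of 1s: 6

6


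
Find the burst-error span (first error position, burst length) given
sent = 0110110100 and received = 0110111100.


XOR: 0000001000

Burst at position 6, length 1


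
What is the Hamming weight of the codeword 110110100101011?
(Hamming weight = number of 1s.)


Counting 1s in 110110100101011

9


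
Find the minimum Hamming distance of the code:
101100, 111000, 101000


Comparing all pairs, minimum distance: 1
Can detect 0 errors, correct 0 errors

1


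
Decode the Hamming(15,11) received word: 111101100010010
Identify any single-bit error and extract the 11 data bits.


Syndrome = 0: no error detected

Data: 10110010010 (no errors)


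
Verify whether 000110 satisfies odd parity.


Number of 1s: 2

No, parity error (2 ones)


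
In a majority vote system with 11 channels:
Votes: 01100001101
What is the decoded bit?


Ones: 5 out of 11
Threshold: 6

0 (5/11 voted 1)


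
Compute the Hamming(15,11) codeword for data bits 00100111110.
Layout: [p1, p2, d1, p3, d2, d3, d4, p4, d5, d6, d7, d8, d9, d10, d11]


Parity bits: p1=0, p2=0, p3=0, p4=1

000001010111110


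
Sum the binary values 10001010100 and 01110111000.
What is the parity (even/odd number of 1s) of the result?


10001010100 = 1108
01110111000 = 952
Sum = 2060 = 100000001100
1s count = 3

odd parity (3 ones in 100000001100)


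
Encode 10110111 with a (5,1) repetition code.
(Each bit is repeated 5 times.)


Each bit -> 5 copies

1111100000111111111100000111111111111111


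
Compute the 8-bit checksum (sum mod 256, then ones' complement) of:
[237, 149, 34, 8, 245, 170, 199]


Sum = 1042 mod 256 = 18
Complement = 237

237


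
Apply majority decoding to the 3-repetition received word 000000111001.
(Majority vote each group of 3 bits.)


Groups: 000, 000, 111, 001
Majority votes: 0010

0010


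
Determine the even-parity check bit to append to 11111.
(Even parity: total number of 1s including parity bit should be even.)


Number of 1s in data: 5
Parity bit: 1

1


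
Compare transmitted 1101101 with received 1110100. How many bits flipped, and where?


XOR: 0011001

3 error(s) at position(s): 2, 3, 6


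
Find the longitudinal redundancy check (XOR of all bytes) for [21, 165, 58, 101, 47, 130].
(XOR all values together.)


XOR chain: 21 ^ 165 ^ 58 ^ 101 ^ 47 ^ 130 = 66

66


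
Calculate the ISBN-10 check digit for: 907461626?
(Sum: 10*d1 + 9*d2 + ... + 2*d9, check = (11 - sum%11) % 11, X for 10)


Weighted sum: 257
257 mod 11 = 4

Check digit: 7


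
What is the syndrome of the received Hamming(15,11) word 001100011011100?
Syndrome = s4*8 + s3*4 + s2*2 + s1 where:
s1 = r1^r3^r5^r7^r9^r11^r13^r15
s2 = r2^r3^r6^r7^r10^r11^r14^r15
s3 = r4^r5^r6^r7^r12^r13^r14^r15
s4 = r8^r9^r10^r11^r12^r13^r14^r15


s1=0, s2=0, s3=1, s4=1

Syndrome = 12 (error at position 12)


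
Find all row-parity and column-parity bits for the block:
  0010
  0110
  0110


Row parities: 100
Column parities: 0010

Row P: 100, Col P: 0010, Corner: 1


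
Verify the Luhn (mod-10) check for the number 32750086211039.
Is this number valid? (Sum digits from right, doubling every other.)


Luhn sum = 53
53 mod 10 = 3

Invalid (Luhn sum mod 10 = 3)


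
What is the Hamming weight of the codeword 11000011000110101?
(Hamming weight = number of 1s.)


Counting 1s in 11000011000110101

8


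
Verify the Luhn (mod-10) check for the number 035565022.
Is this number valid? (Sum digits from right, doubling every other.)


Luhn sum = 25
25 mod 10 = 5

Invalid (Luhn sum mod 10 = 5)


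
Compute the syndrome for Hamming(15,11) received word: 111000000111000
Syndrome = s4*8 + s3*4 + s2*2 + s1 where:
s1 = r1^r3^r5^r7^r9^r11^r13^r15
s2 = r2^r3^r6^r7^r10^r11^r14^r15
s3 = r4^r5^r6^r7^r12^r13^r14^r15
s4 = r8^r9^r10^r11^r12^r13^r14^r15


s1=1, s2=0, s3=1, s4=1

Syndrome = 13 (error at position 13)


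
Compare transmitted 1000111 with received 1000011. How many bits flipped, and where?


XOR: 0000100

1 error(s) at position(s): 4


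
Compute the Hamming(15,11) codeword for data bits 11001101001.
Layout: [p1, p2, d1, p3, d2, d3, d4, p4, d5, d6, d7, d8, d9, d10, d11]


Parity bits: p1=0, p2=1, p3=1, p4=0

011110001101001


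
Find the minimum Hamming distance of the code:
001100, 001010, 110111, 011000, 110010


Comparing all pairs, minimum distance: 2
Can detect 1 errors, correct 0 errors

2


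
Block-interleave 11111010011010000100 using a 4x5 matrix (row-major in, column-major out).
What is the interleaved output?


Matrix:
  11111
  01001
  10100
  00100
Read columns: 10101100101110001100

10101100101110001100


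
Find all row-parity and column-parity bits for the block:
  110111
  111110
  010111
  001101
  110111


Row parities: 11011
Column parities: 100100

Row P: 11011, Col P: 100100, Corner: 0


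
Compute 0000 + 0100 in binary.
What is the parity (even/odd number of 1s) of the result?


0000 = 0
0100 = 4
Sum = 4 = 100
1s count = 1

odd parity (1 ones in 100)


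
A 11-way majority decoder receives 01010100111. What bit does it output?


Ones: 6 out of 11
Threshold: 6

1 (6/11 voted 1)


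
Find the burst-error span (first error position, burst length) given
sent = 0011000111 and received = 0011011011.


XOR: 0000011100

Burst at position 5, length 3


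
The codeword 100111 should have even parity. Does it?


Number of 1s: 4

Yes, parity is correct (4 ones)


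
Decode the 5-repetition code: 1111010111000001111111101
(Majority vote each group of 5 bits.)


Groups: 11110, 10111, 00000, 11111, 11101
Majority votes: 11011

11011


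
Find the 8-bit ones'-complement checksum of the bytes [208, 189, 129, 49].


Sum = 575 mod 256 = 63
Complement = 192

192


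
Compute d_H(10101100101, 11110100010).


XOR: 01011000111
Count of 1s: 6

6


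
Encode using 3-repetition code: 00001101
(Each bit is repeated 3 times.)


Each bit -> 3 copies

000000000000111111000111


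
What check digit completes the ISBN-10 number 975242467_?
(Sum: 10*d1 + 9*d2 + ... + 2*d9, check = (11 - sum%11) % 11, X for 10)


Weighted sum: 289
289 mod 11 = 3

Check digit: 8


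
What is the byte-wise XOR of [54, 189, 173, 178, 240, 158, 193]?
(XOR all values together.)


XOR chain: 54 ^ 189 ^ 173 ^ 178 ^ 240 ^ 158 ^ 193 = 59

59


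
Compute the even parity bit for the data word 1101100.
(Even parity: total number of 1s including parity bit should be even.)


Number of 1s in data: 4
Parity bit: 0

0


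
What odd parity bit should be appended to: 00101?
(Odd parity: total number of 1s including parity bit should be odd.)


Number of 1s in data: 2
Parity bit: 1

1


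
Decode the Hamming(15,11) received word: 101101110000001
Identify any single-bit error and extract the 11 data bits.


Syndrome = 0: no error detected

Data: 10110000001 (no errors)


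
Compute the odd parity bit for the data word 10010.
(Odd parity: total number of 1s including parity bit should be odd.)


Number of 1s in data: 2
Parity bit: 1

1


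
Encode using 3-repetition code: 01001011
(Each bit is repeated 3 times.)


Each bit -> 3 copies

000111000000111000111111


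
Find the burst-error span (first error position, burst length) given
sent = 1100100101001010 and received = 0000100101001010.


XOR: 1100000000000000

Burst at position 0, length 2


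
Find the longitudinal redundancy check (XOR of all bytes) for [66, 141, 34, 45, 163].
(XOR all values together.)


XOR chain: 66 ^ 141 ^ 34 ^ 45 ^ 163 = 99

99


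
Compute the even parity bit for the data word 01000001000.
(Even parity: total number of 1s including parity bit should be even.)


Number of 1s in data: 2
Parity bit: 0

0


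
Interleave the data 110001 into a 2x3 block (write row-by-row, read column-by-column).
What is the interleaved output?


Matrix:
  110
  001
Read columns: 101001

101001


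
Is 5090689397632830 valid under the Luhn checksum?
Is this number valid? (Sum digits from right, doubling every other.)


Luhn sum = 73
73 mod 10 = 3

Invalid (Luhn sum mod 10 = 3)


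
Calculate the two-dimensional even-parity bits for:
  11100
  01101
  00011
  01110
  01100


Row parities: 11010
Column parities: 10000

Row P: 11010, Col P: 10000, Corner: 1


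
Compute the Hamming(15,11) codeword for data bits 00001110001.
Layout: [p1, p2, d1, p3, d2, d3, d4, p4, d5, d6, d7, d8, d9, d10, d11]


Parity bits: p1=1, p2=1, p3=1, p4=0

110100001110001


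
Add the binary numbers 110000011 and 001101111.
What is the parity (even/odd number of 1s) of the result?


110000011 = 387
001101111 = 111
Sum = 498 = 111110010
1s count = 6

even parity (6 ones in 111110010)


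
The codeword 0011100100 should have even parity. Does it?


Number of 1s: 4

Yes, parity is correct (4 ones)


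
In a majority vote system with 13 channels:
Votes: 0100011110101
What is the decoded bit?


Ones: 7 out of 13
Threshold: 7

1 (7/13 voted 1)


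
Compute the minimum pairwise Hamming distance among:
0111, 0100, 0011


Comparing all pairs, minimum distance: 1
Can detect 0 errors, correct 0 errors

1


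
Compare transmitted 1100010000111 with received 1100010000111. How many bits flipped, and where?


XOR: 0000000000000

0 errors (received matches sent)


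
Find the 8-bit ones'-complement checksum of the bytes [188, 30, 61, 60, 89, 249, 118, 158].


Sum = 953 mod 256 = 185
Complement = 70

70


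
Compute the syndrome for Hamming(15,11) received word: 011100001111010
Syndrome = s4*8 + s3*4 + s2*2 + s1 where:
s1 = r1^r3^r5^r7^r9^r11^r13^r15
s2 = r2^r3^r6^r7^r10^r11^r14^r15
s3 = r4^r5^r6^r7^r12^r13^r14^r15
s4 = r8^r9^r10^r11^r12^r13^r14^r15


s1=1, s2=1, s3=1, s4=1

Syndrome = 15 (error at position 15)


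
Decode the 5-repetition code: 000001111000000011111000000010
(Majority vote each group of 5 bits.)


Groups: 00000, 11110, 00000, 01111, 10000, 00010
Majority votes: 010100

010100


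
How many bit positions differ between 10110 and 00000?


XOR: 10110
Count of 1s: 3

3


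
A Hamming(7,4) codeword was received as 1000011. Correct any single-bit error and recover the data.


Syndrome = 0: no error detected

Data: 0011 (no errors)


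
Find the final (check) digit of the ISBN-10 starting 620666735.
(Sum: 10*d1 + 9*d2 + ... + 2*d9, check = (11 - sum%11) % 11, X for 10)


Weighted sum: 233
233 mod 11 = 2

Check digit: 9


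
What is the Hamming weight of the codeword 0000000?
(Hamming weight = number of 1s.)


Counting 1s in 0000000

0


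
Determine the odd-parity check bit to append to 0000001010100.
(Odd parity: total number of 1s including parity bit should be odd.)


Number of 1s in data: 3
Parity bit: 0

0


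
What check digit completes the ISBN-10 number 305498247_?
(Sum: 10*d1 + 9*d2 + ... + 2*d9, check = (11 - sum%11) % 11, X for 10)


Weighted sum: 226
226 mod 11 = 6

Check digit: 5


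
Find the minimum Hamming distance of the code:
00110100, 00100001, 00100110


Comparing all pairs, minimum distance: 2
Can detect 1 errors, correct 0 errors

2


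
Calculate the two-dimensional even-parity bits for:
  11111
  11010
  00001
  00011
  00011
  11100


Row parities: 111001
Column parities: 11000

Row P: 111001, Col P: 11000, Corner: 0


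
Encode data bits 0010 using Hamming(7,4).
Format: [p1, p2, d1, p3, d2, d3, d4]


Parity bits: p1=0, p2=1, p3=1

0101010


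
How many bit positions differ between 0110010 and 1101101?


XOR: 1011111
Count of 1s: 6

6


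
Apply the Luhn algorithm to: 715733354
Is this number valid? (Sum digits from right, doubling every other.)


Luhn sum = 36
36 mod 10 = 6

Invalid (Luhn sum mod 10 = 6)


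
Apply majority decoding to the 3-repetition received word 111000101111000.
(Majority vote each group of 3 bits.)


Groups: 111, 000, 101, 111, 000
Majority votes: 10110

10110


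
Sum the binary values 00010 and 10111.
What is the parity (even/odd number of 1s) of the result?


00010 = 2
10111 = 23
Sum = 25 = 11001
1s count = 3

odd parity (3 ones in 11001)


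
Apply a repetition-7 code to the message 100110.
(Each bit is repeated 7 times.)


Each bit -> 7 copies

111111100000000000000111111111111110000000


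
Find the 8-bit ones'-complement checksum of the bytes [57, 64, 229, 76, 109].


Sum = 535 mod 256 = 23
Complement = 232

232


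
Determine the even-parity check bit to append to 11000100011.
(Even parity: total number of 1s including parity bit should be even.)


Number of 1s in data: 5
Parity bit: 1

1


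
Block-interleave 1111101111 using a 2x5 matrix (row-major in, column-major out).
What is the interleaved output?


Matrix:
  11111
  01111
Read columns: 1011111111

1011111111


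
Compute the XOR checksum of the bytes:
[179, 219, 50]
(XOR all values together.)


XOR chain: 179 ^ 219 ^ 50 = 90

90


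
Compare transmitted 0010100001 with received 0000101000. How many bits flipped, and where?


XOR: 0010001001

3 error(s) at position(s): 2, 6, 9


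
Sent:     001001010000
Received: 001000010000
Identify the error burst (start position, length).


XOR: 000001000000

Burst at position 5, length 1


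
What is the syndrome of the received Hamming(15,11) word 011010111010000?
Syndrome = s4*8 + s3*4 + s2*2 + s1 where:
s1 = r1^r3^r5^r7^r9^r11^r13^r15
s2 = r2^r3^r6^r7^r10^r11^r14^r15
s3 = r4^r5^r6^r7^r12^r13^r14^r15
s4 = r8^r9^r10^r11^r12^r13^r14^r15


s1=1, s2=0, s3=0, s4=1

Syndrome = 9 (error at position 9)


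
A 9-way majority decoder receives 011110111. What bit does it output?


Ones: 7 out of 9
Threshold: 5

1 (7/9 voted 1)


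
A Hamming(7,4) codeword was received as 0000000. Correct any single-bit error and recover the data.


Syndrome = 0: no error detected

Data: 0000 (no errors)


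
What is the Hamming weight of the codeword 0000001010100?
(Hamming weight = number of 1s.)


Counting 1s in 0000001010100

3


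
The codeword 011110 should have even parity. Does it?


Number of 1s: 4

Yes, parity is correct (4 ones)


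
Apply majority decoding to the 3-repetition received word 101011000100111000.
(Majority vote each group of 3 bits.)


Groups: 101, 011, 000, 100, 111, 000
Majority votes: 110010

110010


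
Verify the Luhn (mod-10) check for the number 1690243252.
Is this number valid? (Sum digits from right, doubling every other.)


Luhn sum = 36
36 mod 10 = 6

Invalid (Luhn sum mod 10 = 6)


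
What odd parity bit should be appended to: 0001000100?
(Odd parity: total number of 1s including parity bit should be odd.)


Number of 1s in data: 2
Parity bit: 1

1


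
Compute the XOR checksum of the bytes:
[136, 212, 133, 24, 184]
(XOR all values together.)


XOR chain: 136 ^ 212 ^ 133 ^ 24 ^ 184 = 121

121


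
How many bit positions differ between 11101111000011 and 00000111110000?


XOR: 11101000110011
Count of 1s: 8

8


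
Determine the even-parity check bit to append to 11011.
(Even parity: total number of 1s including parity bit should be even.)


Number of 1s in data: 4
Parity bit: 0

0


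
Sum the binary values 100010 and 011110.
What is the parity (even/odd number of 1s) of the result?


100010 = 34
011110 = 30
Sum = 64 = 1000000
1s count = 1

odd parity (1 ones in 1000000)


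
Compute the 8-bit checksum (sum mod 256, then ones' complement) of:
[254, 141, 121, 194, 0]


Sum = 710 mod 256 = 198
Complement = 57

57


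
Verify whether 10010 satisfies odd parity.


Number of 1s: 2

No, parity error (2 ones)


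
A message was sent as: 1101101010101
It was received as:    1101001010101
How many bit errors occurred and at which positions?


XOR: 0000100000000

1 error(s) at position(s): 4


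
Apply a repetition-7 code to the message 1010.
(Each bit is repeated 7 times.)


Each bit -> 7 copies

1111111000000011111110000000


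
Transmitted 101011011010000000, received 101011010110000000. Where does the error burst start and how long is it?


XOR: 000000001100000000

Burst at position 8, length 2


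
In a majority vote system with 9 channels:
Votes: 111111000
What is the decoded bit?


Ones: 6 out of 9
Threshold: 5

1 (6/9 voted 1)


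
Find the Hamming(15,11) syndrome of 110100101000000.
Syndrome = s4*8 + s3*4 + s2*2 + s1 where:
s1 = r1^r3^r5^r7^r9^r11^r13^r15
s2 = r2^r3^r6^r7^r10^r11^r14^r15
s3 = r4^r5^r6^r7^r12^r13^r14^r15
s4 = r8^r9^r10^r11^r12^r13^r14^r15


s1=1, s2=0, s3=0, s4=1

Syndrome = 9 (error at position 9)


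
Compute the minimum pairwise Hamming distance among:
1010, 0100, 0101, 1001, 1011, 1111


Comparing all pairs, minimum distance: 1
Can detect 0 errors, correct 0 errors

1


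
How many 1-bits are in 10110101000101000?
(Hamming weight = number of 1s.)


Counting 1s in 10110101000101000

7


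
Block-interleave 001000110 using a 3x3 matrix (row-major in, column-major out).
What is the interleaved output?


Matrix:
  001
  000
  110
Read columns: 001001100

001001100


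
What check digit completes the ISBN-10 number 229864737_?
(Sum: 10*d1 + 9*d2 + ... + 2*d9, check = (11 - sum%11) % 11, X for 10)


Weighted sum: 273
273 mod 11 = 9

Check digit: 2


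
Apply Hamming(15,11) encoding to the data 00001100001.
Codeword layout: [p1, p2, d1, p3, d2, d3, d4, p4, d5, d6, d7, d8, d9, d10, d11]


Parity bits: p1=0, p2=0, p3=1, p4=1

000100011100001


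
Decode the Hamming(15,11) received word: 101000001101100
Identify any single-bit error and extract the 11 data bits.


Syndrome = 0: no error detected

Data: 10001101100 (no errors)


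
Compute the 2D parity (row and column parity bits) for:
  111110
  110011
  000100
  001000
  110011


Row parities: 10110
Column parities: 110010

Row P: 10110, Col P: 110010, Corner: 1


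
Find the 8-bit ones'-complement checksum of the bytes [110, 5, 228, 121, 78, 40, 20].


Sum = 602 mod 256 = 90
Complement = 165

165


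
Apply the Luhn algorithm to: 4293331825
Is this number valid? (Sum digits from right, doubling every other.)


Luhn sum = 50
50 mod 10 = 0

Valid (Luhn sum mod 10 = 0)


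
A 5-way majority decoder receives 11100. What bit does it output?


Ones: 3 out of 5
Threshold: 3

1 (3/5 voted 1)


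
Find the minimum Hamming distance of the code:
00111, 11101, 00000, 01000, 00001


Comparing all pairs, minimum distance: 1
Can detect 0 errors, correct 0 errors

1


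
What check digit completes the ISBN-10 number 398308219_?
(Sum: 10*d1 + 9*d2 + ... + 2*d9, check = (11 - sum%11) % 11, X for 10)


Weighted sum: 265
265 mod 11 = 1

Check digit: X


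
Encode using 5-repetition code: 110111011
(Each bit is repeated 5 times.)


Each bit -> 5 copies

111111111100000111111111111111000001111111111


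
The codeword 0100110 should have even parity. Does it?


Number of 1s: 3

No, parity error (3 ones)


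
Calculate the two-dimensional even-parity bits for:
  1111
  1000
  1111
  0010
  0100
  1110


Row parities: 010111
Column parities: 0000

Row P: 010111, Col P: 0000, Corner: 0


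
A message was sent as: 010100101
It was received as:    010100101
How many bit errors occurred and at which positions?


XOR: 000000000

0 errors (received matches sent)


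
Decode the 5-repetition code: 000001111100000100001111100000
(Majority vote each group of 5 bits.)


Groups: 00000, 11111, 00000, 10000, 11111, 00000
Majority votes: 010010

010010


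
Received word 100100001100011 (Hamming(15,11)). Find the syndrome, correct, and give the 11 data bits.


Syndrome = 7: error at position 7

Data: 00011100011 (corrected bit 7)


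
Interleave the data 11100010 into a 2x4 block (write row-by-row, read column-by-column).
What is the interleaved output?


Matrix:
  1110
  0010
Read columns: 10101100

10101100


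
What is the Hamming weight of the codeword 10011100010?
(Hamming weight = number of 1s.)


Counting 1s in 10011100010

5


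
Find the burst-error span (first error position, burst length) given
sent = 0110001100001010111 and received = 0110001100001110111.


XOR: 0000000000000100000

Burst at position 13, length 1


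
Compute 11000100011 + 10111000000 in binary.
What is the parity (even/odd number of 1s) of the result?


11000100011 = 1571
10111000000 = 1472
Sum = 3043 = 101111100011
1s count = 8

even parity (8 ones in 101111100011)


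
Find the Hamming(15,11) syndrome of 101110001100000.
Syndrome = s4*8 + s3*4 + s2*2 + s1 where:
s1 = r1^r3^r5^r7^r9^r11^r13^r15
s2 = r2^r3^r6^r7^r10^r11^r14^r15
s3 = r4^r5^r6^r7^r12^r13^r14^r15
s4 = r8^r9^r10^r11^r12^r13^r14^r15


s1=0, s2=0, s3=0, s4=0

Syndrome = 0 (no error)


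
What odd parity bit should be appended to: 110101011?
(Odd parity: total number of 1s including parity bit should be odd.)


Number of 1s in data: 6
Parity bit: 1

1


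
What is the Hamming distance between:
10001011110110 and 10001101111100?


XOR: 00000110001010
Count of 1s: 4

4


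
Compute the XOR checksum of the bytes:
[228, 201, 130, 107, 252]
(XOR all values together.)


XOR chain: 228 ^ 201 ^ 130 ^ 107 ^ 252 = 56

56


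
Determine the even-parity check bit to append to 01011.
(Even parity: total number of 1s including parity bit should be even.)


Number of 1s in data: 3
Parity bit: 1

1


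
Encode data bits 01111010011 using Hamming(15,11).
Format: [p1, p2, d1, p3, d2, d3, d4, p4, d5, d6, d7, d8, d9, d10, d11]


Parity bits: p1=1, p2=1, p3=1, p4=0

110111101010011


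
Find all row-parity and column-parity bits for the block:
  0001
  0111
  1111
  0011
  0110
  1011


Row parities: 110001
Column parities: 0111

Row P: 110001, Col P: 0111, Corner: 1


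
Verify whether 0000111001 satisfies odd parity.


Number of 1s: 4

No, parity error (4 ones)


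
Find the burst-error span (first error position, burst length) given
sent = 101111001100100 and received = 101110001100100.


XOR: 000001000000000

Burst at position 5, length 1


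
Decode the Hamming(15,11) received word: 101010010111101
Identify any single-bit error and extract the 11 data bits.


Syndrome = 0: no error detected

Data: 11000111101 (no errors)


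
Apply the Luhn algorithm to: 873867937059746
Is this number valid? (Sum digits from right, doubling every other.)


Luhn sum = 91
91 mod 10 = 1

Invalid (Luhn sum mod 10 = 1)


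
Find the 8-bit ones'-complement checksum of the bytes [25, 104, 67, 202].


Sum = 398 mod 256 = 142
Complement = 113

113


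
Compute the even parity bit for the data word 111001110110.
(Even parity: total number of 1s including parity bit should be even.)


Number of 1s in data: 8
Parity bit: 0

0


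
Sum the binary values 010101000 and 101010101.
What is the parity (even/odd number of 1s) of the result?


010101000 = 168
101010101 = 341
Sum = 509 = 111111101
1s count = 8

even parity (8 ones in 111111101)


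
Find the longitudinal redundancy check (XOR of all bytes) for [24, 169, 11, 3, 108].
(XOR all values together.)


XOR chain: 24 ^ 169 ^ 11 ^ 3 ^ 108 = 213

213


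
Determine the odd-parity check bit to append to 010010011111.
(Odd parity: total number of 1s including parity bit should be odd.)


Number of 1s in data: 7
Parity bit: 0

0


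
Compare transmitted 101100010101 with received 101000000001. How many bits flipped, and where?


XOR: 000100010100

3 error(s) at position(s): 3, 7, 9


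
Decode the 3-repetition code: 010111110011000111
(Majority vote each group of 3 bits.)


Groups: 010, 111, 110, 011, 000, 111
Majority votes: 011101

011101


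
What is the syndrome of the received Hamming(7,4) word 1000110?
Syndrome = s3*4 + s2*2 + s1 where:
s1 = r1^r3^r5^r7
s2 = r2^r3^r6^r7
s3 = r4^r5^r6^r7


s1=0, s2=1, s3=0

Syndrome = 2 (error at position 2)


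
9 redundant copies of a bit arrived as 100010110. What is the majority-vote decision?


Ones: 4 out of 9
Threshold: 5

0 (4/9 voted 1)


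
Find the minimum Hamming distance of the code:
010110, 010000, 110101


Comparing all pairs, minimum distance: 2
Can detect 1 errors, correct 0 errors

2


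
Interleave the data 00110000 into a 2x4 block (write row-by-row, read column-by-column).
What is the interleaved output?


Matrix:
  0011
  0000
Read columns: 00001010

00001010


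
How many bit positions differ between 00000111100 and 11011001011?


XOR: 11011110111
Count of 1s: 9

9


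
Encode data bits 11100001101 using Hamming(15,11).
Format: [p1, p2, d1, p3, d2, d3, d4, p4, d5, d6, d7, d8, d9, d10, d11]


Parity bits: p1=0, p2=1, p3=1, p4=1

011111010001101


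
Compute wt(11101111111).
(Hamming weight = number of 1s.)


Counting 1s in 11101111111

10


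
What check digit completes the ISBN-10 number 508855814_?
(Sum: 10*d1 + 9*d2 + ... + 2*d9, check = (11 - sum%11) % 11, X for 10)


Weighted sum: 268
268 mod 11 = 4

Check digit: 7


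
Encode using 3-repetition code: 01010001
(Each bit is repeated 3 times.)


Each bit -> 3 copies

000111000111000000000111


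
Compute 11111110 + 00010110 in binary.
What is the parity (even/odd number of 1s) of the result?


11111110 = 254
00010110 = 22
Sum = 276 = 100010100
1s count = 3

odd parity (3 ones in 100010100)


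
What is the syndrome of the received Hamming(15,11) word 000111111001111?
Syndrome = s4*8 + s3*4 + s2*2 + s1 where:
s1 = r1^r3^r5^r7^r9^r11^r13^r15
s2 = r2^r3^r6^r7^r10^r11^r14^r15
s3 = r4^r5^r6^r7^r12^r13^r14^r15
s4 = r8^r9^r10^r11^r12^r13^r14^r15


s1=1, s2=0, s3=0, s4=0

Syndrome = 1 (error at position 1)


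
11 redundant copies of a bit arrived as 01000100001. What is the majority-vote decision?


Ones: 3 out of 11
Threshold: 6

0 (3/11 voted 1)


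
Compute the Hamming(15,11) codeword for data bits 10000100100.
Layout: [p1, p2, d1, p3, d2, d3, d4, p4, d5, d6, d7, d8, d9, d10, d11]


Parity bits: p1=0, p2=0, p3=1, p4=0

001100000100100


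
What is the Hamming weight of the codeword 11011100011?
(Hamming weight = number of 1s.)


Counting 1s in 11011100011

7


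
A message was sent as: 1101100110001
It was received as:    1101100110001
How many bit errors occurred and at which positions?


XOR: 0000000000000

0 errors (received matches sent)


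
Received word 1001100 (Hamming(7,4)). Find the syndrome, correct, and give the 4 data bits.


Syndrome = 0: no error detected

Data: 0100 (no errors)


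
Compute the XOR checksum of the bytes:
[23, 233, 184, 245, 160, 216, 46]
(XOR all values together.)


XOR chain: 23 ^ 233 ^ 184 ^ 245 ^ 160 ^ 216 ^ 46 = 229

229


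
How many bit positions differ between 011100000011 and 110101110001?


XOR: 101001110010
Count of 1s: 6

6


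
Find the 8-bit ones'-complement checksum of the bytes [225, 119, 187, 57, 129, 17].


Sum = 734 mod 256 = 222
Complement = 33

33


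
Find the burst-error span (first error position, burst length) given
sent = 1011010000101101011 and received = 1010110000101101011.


XOR: 0001100000000000000

Burst at position 3, length 2


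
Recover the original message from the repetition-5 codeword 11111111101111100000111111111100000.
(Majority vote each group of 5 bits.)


Groups: 11111, 11110, 11111, 00000, 11111, 11111, 00000
Majority votes: 1110110

1110110


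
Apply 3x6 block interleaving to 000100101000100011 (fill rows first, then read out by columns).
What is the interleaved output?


Matrix:
  000100
  101000
  100011
Read columns: 011000010100001001

011000010100001001


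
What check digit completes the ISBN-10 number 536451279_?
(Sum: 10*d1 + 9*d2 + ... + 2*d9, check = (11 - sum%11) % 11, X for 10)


Weighted sum: 235
235 mod 11 = 4

Check digit: 7


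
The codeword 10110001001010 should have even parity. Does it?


Number of 1s: 6

Yes, parity is correct (6 ones)


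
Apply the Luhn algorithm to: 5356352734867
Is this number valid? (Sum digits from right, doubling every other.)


Luhn sum = 59
59 mod 10 = 9

Invalid (Luhn sum mod 10 = 9)


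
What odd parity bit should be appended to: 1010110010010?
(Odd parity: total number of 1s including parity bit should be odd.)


Number of 1s in data: 6
Parity bit: 1

1


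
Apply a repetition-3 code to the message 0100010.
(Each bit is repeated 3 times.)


Each bit -> 3 copies

000111000000000111000


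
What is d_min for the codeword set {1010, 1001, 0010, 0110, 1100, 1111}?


Comparing all pairs, minimum distance: 1
Can detect 0 errors, correct 0 errors

1


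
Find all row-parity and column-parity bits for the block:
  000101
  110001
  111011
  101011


Row parities: 0110
Column parities: 100100

Row P: 0110, Col P: 100100, Corner: 0


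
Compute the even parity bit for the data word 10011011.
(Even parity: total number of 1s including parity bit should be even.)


Number of 1s in data: 5
Parity bit: 1

1


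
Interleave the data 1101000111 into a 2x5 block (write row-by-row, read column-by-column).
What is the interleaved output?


Matrix:
  11010
  00111
Read columns: 1010011101

1010011101


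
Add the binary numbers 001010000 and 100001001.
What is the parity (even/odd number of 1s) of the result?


001010000 = 80
100001001 = 265
Sum = 345 = 101011001
1s count = 5

odd parity (5 ones in 101011001)


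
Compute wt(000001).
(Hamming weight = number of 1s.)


Counting 1s in 000001

1


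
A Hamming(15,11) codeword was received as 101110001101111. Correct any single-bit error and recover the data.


Syndrome = 0: no error detected

Data: 11001101111 (no errors)


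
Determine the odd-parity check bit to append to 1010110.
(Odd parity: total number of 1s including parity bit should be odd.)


Number of 1s in data: 4
Parity bit: 1

1


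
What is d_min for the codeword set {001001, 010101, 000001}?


Comparing all pairs, minimum distance: 1
Can detect 0 errors, correct 0 errors

1


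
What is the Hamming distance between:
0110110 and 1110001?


XOR: 1000111
Count of 1s: 4

4


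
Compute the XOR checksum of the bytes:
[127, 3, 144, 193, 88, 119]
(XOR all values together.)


XOR chain: 127 ^ 3 ^ 144 ^ 193 ^ 88 ^ 119 = 2

2


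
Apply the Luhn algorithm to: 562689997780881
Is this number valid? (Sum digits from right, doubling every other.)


Luhn sum = 84
84 mod 10 = 4

Invalid (Luhn sum mod 10 = 4)


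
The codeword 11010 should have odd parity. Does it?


Number of 1s: 3

Yes, parity is correct (3 ones)


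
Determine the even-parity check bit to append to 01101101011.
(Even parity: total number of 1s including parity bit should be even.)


Number of 1s in data: 7
Parity bit: 1

1


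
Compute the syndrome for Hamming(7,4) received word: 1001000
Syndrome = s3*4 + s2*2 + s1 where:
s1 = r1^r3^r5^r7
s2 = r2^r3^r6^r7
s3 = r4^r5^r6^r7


s1=1, s2=0, s3=1

Syndrome = 5 (error at position 5)


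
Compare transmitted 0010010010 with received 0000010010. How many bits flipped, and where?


XOR: 0010000000

1 error(s) at position(s): 2


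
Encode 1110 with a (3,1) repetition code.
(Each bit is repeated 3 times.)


Each bit -> 3 copies

111111111000


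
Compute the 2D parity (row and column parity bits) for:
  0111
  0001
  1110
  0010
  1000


Row parities: 11111
Column parities: 0010

Row P: 11111, Col P: 0010, Corner: 1


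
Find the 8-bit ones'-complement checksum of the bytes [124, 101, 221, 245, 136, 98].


Sum = 925 mod 256 = 157
Complement = 98

98


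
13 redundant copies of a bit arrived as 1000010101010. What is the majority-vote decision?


Ones: 5 out of 13
Threshold: 7

0 (5/13 voted 1)


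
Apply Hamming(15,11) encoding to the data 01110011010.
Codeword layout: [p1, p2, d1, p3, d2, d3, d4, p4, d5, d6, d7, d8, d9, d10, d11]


Parity bits: p1=1, p2=0, p3=1, p4=1

100111110011010


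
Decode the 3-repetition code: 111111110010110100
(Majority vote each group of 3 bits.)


Groups: 111, 111, 110, 010, 110, 100
Majority votes: 111010

111010


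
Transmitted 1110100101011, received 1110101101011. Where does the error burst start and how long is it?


XOR: 0000001000000

Burst at position 6, length 1


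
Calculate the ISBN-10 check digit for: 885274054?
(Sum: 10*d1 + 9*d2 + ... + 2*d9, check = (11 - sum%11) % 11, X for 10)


Weighted sum: 291
291 mod 11 = 5

Check digit: 6


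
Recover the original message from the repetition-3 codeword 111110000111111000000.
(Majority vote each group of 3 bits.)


Groups: 111, 110, 000, 111, 111, 000, 000
Majority votes: 1101100

1101100


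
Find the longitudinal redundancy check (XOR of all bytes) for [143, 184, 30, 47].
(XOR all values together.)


XOR chain: 143 ^ 184 ^ 30 ^ 47 = 6

6


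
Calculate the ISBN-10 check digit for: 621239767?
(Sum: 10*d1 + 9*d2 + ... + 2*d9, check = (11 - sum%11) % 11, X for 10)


Weighted sum: 223
223 mod 11 = 3

Check digit: 8


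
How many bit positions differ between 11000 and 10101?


XOR: 01101
Count of 1s: 3

3


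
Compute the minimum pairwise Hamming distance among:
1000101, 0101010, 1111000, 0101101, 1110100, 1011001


Comparing all pairs, minimum distance: 2
Can detect 1 errors, correct 0 errors

2


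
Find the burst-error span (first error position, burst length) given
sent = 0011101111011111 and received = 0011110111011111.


XOR: 0000011000000000

Burst at position 5, length 2


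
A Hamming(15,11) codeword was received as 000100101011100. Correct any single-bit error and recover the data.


Syndrome = 0: no error detected

Data: 00011011100 (no errors)


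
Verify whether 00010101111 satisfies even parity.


Number of 1s: 6

Yes, parity is correct (6 ones)


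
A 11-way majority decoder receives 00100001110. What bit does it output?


Ones: 4 out of 11
Threshold: 6

0 (4/11 voted 1)


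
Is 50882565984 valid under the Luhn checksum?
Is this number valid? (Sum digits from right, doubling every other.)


Luhn sum = 50
50 mod 10 = 0

Valid (Luhn sum mod 10 = 0)


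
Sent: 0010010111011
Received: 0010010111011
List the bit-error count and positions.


XOR: 0000000000000

0 errors (received matches sent)


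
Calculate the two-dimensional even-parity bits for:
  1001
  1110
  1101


Row parities: 011
Column parities: 1010

Row P: 011, Col P: 1010, Corner: 0


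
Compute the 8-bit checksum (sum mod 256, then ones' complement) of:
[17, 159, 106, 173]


Sum = 455 mod 256 = 199
Complement = 56

56


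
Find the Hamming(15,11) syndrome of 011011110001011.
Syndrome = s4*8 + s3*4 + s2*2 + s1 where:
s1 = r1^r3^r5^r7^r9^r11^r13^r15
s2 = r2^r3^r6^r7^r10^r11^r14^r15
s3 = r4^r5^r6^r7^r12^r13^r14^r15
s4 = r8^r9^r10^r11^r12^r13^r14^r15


s1=0, s2=0, s3=0, s4=0

Syndrome = 0 (no error)


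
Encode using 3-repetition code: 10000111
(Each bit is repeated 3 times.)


Each bit -> 3 copies

111000000000000111111111


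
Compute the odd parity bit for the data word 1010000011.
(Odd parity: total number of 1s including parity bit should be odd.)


Number of 1s in data: 4
Parity bit: 1

1


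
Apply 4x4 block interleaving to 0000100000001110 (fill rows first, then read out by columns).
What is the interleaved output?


Matrix:
  0000
  1000
  0000
  1110
Read columns: 0101000100010000

0101000100010000


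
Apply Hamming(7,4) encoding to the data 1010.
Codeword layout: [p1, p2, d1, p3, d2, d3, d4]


Parity bits: p1=1, p2=0, p3=1

1011010


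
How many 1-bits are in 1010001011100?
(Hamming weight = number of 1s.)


Counting 1s in 1010001011100

6


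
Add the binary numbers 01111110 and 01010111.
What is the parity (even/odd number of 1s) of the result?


01111110 = 126
01010111 = 87
Sum = 213 = 11010101
1s count = 5

odd parity (5 ones in 11010101)


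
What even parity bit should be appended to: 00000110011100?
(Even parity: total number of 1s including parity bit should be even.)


Number of 1s in data: 5
Parity bit: 1

1


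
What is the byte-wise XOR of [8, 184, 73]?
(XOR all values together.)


XOR chain: 8 ^ 184 ^ 73 = 249

249


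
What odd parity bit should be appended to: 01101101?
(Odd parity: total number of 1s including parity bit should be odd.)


Number of 1s in data: 5
Parity bit: 0

0


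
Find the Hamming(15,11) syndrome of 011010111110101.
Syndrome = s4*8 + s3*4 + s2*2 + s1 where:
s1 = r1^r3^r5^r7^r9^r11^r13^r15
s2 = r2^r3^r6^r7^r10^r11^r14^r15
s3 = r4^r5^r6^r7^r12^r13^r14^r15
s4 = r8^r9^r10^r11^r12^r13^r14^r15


s1=1, s2=0, s3=0, s4=0

Syndrome = 1 (error at position 1)


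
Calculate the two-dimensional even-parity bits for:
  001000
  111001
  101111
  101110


Row parities: 1010
Column parities: 110000

Row P: 1010, Col P: 110000, Corner: 0


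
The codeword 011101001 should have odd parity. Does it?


Number of 1s: 5

Yes, parity is correct (5 ones)


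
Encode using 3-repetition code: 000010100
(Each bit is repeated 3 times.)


Each bit -> 3 copies

000000000000111000111000000


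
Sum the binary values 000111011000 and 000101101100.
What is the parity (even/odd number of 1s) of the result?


000111011000 = 472
000101101100 = 364
Sum = 836 = 1101000100
1s count = 4

even parity (4 ones in 1101000100)


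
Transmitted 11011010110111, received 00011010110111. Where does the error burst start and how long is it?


XOR: 11000000000000

Burst at position 0, length 2


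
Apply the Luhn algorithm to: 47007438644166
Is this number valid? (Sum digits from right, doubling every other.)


Luhn sum = 63
63 mod 10 = 3

Invalid (Luhn sum mod 10 = 3)


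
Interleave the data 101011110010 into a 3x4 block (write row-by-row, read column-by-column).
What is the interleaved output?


Matrix:
  1010
  1111
  0010
Read columns: 110010111010

110010111010


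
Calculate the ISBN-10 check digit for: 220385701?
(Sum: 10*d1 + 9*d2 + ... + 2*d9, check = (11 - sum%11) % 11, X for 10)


Weighted sum: 162
162 mod 11 = 8

Check digit: 3
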